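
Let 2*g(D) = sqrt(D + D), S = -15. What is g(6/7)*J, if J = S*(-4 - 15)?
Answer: 285*sqrt(21)/7 ≈ 186.58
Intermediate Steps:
J = 285 (J = -15*(-4 - 15) = -15*(-19) = 285)
g(D) = sqrt(2)*sqrt(D)/2 (g(D) = sqrt(D + D)/2 = sqrt(2*D)/2 = (sqrt(2)*sqrt(D))/2 = sqrt(2)*sqrt(D)/2)
g(6/7)*J = (sqrt(2)*sqrt(6/7)/2)*285 = (sqrt(2)*(sqrt(42)/7)/2)*285 = (sqrt(21)/7)*285 = 285*sqrt(21)/7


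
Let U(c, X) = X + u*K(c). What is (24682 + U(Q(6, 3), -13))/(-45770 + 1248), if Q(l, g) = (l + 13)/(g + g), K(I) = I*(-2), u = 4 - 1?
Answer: -12325/22261 ≈ -0.55366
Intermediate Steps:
u = 3
K(I) = -2*I
Q(l, g) = (13 + l)/(2*g) (Q(l, g) = (13 + l)/((2*g)) = (13 + l)*(1/(2*g)) = (13 + l)/(2*g))
U(c, X) = X - 6*c (U(c, X) = X + 3*(-2*c) = X - 6*c)
(24682 + U(Q(6, 3), -13))/(-45770 + 1248) = (24682 + (-13 - 3*(13 + 6)/3))/(-45770 + 1248) = (24682 + (-13 - 3*19/3))/(-44522) = (24682 + (-13 - 6*19/6))*(-1/44522) = (24682 + (-13 - 19))*(-1/44522) = (24682 - 32)*(-1/44522) = 24650*(-1/44522) = -12325/22261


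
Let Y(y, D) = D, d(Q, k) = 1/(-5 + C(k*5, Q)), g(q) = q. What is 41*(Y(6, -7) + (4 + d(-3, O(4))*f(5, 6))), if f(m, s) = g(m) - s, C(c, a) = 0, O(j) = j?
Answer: -574/5 ≈ -114.80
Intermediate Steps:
d(Q, k) = -1/5 (d(Q, k) = 1/(-5 + 0) = 1/(-5) = -1/5)
f(m, s) = m - s
41*(Y(6, -7) + (4 + d(-3, O(4))*f(5, 6))) = 41*(-7 + (4 - (5 - 1*6)/5)) = 41*(-7 + (4 - (5 - 6)/5)) = 41*(-7 + (4 - 1/5*(-1))) = 41*(-7 + (4 + 1/5)) = 41*(-7 + 21/5) = 41*(-14/5) = -574/5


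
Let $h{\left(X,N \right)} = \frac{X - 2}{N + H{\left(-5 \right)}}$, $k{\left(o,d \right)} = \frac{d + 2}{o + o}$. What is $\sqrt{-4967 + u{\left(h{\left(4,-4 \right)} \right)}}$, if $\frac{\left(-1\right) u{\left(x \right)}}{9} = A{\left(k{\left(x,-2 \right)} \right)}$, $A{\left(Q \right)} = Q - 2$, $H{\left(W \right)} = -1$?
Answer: $7 i \sqrt{101} \approx 70.349 i$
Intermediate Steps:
$k{\left(o,d \right)} = \frac{2 + d}{2 o}$
$h{\left(X,N \right)} = \frac{-2 + X}{-1 + N}$ ($h{\left(X,N \right)} = \frac{X - 2}{N - 1} = \frac{-2 + X}{-1 + N}$)
$A{\left(Q \right)} = -2 + Q$
$u{\left(x \right)} = 18$ ($u{\left(x \right)} = - 9 \left(-2 + \frac{2 - 2}{2 x}\right) = - 9 \left(-2 + \frac{1}{2} \frac{1}{x} 0\right) = - 9 \left(-2 + 0\right) = \left(-9\right) \left(-2\right) = 18$)
$\sqrt{-4967 + u{\left(h{\left(4,-4 \right)} \right)}} = \sqrt{-4967 + 18} = \sqrt{-4949} = 7 i \sqrt{101}$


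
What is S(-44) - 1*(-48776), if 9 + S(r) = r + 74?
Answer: 48797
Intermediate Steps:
S(r) = 65 + r (S(r) = -9 + (r + 74) = -9 + (74 + r) = 65 + r)
S(-44) - 1*(-48776) = (65 - 44) - 1*(-48776) = 21 + 48776 = 48797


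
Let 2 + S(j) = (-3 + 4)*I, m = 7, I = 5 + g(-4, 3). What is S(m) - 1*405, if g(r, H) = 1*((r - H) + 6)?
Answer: -403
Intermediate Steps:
g(r, H) = 6 + r - H (g(r, H) = 1*(6 + r - H) = 6 + r - H)
I = 4 (I = 5 + (6 - 4 - 1*3) = 5 + (6 - 4 - 3) = 5 - 1 = 4)
S(j) = 2 (S(j) = -2 + (-3 + 4)*4 = -2 + 1*4 = -2 + 4 = 2)
S(m) - 1*405 = 2 - 1*405 = 2 - 405 = -403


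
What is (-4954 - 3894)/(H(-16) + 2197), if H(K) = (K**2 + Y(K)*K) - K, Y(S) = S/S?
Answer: -8848/2453 ≈ -3.6070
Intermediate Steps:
Y(S) = 1
H(K) = K**2 (H(K) = (K**2 + 1*K) - K = (K**2 + K) - K = (K + K**2) - K = K**2)
(-4954 - 3894)/(H(-16) + 2197) = (-4954 - 3894)/((-16)**2 + 2197) = -8848/(256 + 2197) = -8848/2453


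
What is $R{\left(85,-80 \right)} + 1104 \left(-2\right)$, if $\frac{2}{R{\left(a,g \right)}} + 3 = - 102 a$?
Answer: $- \frac{19149986}{8673} \approx -2208.0$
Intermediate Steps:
$R{\left(a,g \right)} = \frac{2}{-3 - 102 a}$
$R{\left(85,-80 \right)} + 1104 \left(-2\right) = - \frac{2}{3 + 102 \cdot 85} + 1104 \left(-2\right) = - \frac{2}{3 + 8670} - 2208 = - \frac{2}{8673} - 2208 = - \frac{19149986}{8673}$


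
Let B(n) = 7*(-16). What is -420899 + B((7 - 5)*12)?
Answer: -421011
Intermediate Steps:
B(n) = -112
-420899 + B((7 - 5)*12) = -420899 - 112 = -421011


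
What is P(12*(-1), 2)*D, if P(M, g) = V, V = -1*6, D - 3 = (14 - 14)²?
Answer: -18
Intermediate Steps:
D = 3 (D = 3 + (14 - 14)² = 3 + 0² = 3 + 0 = 3)
V = -6
P(M, g) = -6
P(12*(-1), 2)*D = -6*3 = -18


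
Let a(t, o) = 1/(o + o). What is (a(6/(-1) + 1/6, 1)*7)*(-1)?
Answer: -7/2 ≈ -3.5000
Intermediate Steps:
a(t, o) = 1/(2*o)
(a(6/(-1) + 1/6, 1)*7)*(-1) = (((½)/1)*7)*(-1) = (((½)*1)*7)*(-1) = ((½)*7)*(-1) = (7/2)*(-1) = -7/2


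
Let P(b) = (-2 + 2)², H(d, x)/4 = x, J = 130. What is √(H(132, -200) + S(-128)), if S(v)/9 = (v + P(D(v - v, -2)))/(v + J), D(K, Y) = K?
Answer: 4*I*√86 ≈ 37.094*I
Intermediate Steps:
H(d, x) = 4*x
P(b) = 0 (P(b) = 0² = 0)
S(v) = 9*v/(130 + v) (S(v) = 9*((v + 0)/(v + 130)) = 9*(v/(130 + v)) = 9*v/(130 + v))
√(H(132, -200) + S(-128)) = √(4*(-200) + 9*(-128)/(130 - 128)) = √(-800 + 9*(-128)/2) = √(-800 + 9*(-128)*(½)) = √(-800 - 576) = √(-1376) = 4*I*√86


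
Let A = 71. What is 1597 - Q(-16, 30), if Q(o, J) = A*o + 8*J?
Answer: 2493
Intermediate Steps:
Q(o, J) = 8*J + 71*o (Q(o, J) = 71*o + 8*J = 8*J + 71*o)
1597 - Q(-16, 30) = 1597 - (8*30 + 71*(-16)) = 1597 - (240 - 1136) = 1597 - 1*(-896) = 1597 + 896 = 2493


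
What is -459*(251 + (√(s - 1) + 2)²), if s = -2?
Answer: -115668 - 1836*I*√3 ≈ -1.1567e+5 - 3180.0*I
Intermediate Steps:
-459*(251 + (√(s - 1) + 2)²) = -459*(251 + (√(-2 - 1) + 2)²) = -459*(251 + (√(-3) + 2)²) = -459*(251 + (I*√3 + 2)²) = -459*(251 + (2 + I*√3)²) = -115209 - 459*(2 + I*√3)²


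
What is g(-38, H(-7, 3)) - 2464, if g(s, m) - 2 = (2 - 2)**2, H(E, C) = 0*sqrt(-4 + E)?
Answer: -2462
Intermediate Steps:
H(E, C) = 0
g(s, m) = 2 (g(s, m) = 2 + (2 - 2)**2 = 2 + 0**2 = 2 + 0 = 2)
g(-38, H(-7, 3)) - 2464 = 2 - 2464 = -2462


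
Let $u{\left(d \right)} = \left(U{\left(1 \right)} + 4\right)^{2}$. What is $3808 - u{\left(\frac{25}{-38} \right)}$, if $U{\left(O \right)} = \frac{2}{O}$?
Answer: $3772$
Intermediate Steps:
$u{\left(d \right)} = 36$ ($u{\left(d \right)} = \left(\frac{2}{1} + 4\right)^{2} = \left(2 \cdot 1 + 4\right)^{2} = \left(2 + 4\right)^{2} = 6^{2} = 36$)
$3808 - u{\left(\frac{25}{-38} \right)} = 3808 - 36 = 3772$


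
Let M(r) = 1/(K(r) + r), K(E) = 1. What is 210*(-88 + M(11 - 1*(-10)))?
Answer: -203175/11 ≈ -18470.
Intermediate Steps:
M(r) = 1/(1 + r)
210*(-88 + M(11 - 1*(-10))) = 210*(-88 + 1/(1 + (11 - 1*(-10)))) = 210*(-88 + 1/(1 + (11 + 10))) = 210*(-88 + 1/(1 + 21)) = 210*(-88 + 1/22) = 210*(-1935/22) = -203175/11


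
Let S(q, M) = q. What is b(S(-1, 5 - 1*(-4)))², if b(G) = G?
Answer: 1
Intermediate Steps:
b(S(-1, 5 - 1*(-4)))² = (-1)² = 1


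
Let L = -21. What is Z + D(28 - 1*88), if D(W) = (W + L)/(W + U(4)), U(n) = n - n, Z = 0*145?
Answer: 27/20 ≈ 1.3500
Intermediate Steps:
Z = 0
U(n) = 0
D(W) = (-21 + W)/W (D(W) = (W - 21)/(W + 0) = (-21 + W)/W)
Z + D(28 - 1*88) = 0 + (-21 + (28 - 1*88))/(28 - 1*88) = 0 + (-21 + (28 - 88))/(28 - 88) = 0 + (-21 - 60)/(-60) = 0 - 1/60*(-81) = 0 + 27/20 = 27/20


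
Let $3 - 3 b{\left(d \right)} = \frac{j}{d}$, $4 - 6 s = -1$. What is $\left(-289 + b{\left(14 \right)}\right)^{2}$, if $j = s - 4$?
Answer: $\frac{5264518249}{63504} \approx 82901.0$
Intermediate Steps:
$s = \frac{5}{6}$ ($s = \frac{2}{3} - - \frac{1}{6} = \frac{2}{3} + \frac{1}{6} = \frac{5}{6} \approx 0.83333$)
$j = - \frac{19}{6}$ ($j = \frac{5}{6} - 4 = - \frac{19}{6} \approx -3.1667$)
$b{\left(d \right)} = 1 + \frac{19}{18 d}$ ($b{\left(d \right)} = 1 - \frac{\left(- \frac{19}{6}\right) \frac{1}{d}}{3} = 1 + \frac{19}{18 d}$)
$\left(-289 + b{\left(14 \right)}\right)^{2} = \left(-289 + \frac{\frac{19}{18} + 14}{14}\right)^{2} = \left(-289 + \frac{1}{14} \cdot \frac{271}{18}\right)^{2} = \left(-289 + \frac{271}{252}\right)^{2} = \left(- \frac{72557}{252}\right)^{2} = \frac{5264518249}{63504}$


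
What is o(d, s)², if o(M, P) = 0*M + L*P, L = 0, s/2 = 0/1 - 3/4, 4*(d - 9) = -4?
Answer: 0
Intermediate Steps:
d = 8 (d = 9 + (¼)*(-4) = 9 - 1 = 8)
s = -3/2 (s = 2*(0/1 - 3/4) = 2*(0*1 - 3*¼) = 2*(0 - ¾) = 2*(-¾) = -3/2 ≈ -1.5000)
o(M, P) = 0 (o(M, P) = 0*M + 0*P = 0 + 0 = 0)
o(d, s)² = 0² = 0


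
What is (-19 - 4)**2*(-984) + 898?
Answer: -519638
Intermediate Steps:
(-19 - 4)**2*(-984) + 898 = (-23)**2*(-984) + 898 = 529*(-984) + 898 = -520536 + 898 = -519638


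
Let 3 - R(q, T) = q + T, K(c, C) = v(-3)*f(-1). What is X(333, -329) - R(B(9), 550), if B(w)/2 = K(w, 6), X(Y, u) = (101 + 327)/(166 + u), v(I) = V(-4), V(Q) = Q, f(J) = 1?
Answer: 87429/163 ≈ 536.37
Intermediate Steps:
v(I) = -4
K(c, C) = -4 (K(c, C) = -4*1 = -4)
X(Y, u) = 428/(166 + u)
B(w) = -8 (B(w) = 2*(-4) = -8)
R(q, T) = 3 - T - q (R(q, T) = 3 - (q + T) = 3 - (T + q) = 3 + (-T - q) = 3 - T - q)
X(333, -329) - R(B(9), 550) = 428/(166 - 329) - (3 - 1*550 - 1*(-8)) = 428/(-163) - (3 - 550 + 8) = 428*(-1/163) - 1*(-539) = -428/163 + 539 = 87429/163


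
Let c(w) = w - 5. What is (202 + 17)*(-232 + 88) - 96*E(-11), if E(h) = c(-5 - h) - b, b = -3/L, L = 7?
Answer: -221712/7 ≈ -31673.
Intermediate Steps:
c(w) = -5 + w
b = -3/7 ≈ -0.42857
E(h) = -67/7 - h (E(h) = (-5 + (-5 - h)) - 1*(-3/7) = (-10 - h) + 3/7 = -67/7 - h)
(202 + 17)*(-232 + 88) - 96*E(-11) = (202 + 17)*(-232 + 88) - 96*(-67/7 - 1*(-11)) = 219*(-144) - 96*(-67/7 + 11) = -31536 - 96*10/7 = -31536 - 960/7 = -221712/7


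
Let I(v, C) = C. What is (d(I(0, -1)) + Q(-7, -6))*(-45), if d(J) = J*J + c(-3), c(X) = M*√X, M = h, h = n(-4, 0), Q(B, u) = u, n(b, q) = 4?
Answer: 225 - 180*I*√3 ≈ 225.0 - 311.77*I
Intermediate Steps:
h = 4
M = 4
c(X) = 4*√X
d(J) = J² + 4*I*√3 (d(J) = J*J + 4*√(-3) = J² + 4*(I*√3) = J² + 4*I*√3)
(d(I(0, -1)) + Q(-7, -6))*(-45) = (((-1)² + 4*I*√3) - 6)*(-45) = ((1 + 4*I*√3) - 6)*(-45) = (-5 + 4*I*√3)*(-45) = 225 - 180*I*√3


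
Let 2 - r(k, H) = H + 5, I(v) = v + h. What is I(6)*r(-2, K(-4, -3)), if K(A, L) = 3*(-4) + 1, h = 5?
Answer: 88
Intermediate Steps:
K(A, L) = -11 (K(A, L) = -12 + 1 = -11)
I(v) = 5 + v (I(v) = v + 5 = 5 + v)
r(k, H) = -3 - H (r(k, H) = 2 - (H + 5) = 2 - (5 + H) = 2 + (-5 - H) = -3 - H)
I(6)*r(-2, K(-4, -3)) = (5 + 6)*(-3 - 1*(-11)) = 11*(-3 + 11) = 11*8 = 88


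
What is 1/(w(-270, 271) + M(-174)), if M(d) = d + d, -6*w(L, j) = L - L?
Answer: -1/348 ≈ -0.0028736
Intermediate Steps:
w(L, j) = 0 (w(L, j) = -(L - L)/6 = -⅙*0 = 0)
M(d) = 2*d
1/(w(-270, 271) + M(-174)) = 1/(0 + 2*(-174)) = 1/(0 - 348) = 1/(-348) = -1/348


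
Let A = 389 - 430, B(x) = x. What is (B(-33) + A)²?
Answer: 5476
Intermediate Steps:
A = -41
(B(-33) + A)² = (-33 - 41)² = (-74)² = 5476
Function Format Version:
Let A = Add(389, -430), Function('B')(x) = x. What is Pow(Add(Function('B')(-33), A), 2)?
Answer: 5476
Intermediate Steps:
A = -41
Pow(Add(Function('B')(-33), A), 2) = Pow(Add(-33, -41), 2) = Pow(-74, 2) = 5476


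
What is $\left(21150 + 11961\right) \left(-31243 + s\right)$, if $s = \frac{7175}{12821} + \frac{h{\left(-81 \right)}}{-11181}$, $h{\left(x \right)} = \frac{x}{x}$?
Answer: $- \frac{49430902643868993}{47783867} \approx -1.0345 \cdot 10^{9}$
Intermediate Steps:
$h{\left(x \right)} = 1$
$s = \frac{80210854}{143351601}$ ($s = \frac{7175}{12821} + 1 \frac{1}{-11181} = 7175 \cdot \frac{1}{12821} + 1 \left(- \frac{1}{11181}\right) = \frac{7175}{12821} - \frac{1}{11181} = \frac{80210854}{143351601} \approx 0.55954$)
$\left(21150 + 11961\right) \left(-31243 + s\right) = \left(21150 + 11961\right) \left(-31243 + \frac{80210854}{143351601}\right) = 33111 \left(- \frac{4478653859189}{143351601}\right) = - \frac{49430902643868993}{47783867}$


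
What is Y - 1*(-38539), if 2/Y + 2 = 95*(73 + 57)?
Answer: 237939787/6174 ≈ 38539.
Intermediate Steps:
Y = 1/6174 (Y = 2/(-2 + 95*(73 + 57)) = 2/(-2 + 95*130) = 2/(-2 + 12350) = 2/12348 = 2*(1/12348) = 1/6174 ≈ 0.00016197)
Y - 1*(-38539) = 1/6174 - 1*(-38539) = 1/6174 + 38539 = 237939787/6174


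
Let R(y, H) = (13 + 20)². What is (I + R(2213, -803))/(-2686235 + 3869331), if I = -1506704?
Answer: -1505615/1183096 ≈ -1.2726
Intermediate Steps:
R(y, H) = 1089 (R(y, H) = 33² = 1089)
(I + R(2213, -803))/(-2686235 + 3869331) = (-1506704 + 1089)/(-2686235 + 3869331) = -1505615/1183096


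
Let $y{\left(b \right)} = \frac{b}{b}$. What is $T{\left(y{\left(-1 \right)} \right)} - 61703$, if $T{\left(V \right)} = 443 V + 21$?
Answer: $-61239$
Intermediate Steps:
$y{\left(b \right)} = 1$
$T{\left(V \right)} = 21 + 443 V$
$T{\left(y{\left(-1 \right)} \right)} - 61703 = \left(21 + 443 \cdot 1\right) - 61703 = \left(21 + 443\right) - 61703 = 464 - 61703 = -61239$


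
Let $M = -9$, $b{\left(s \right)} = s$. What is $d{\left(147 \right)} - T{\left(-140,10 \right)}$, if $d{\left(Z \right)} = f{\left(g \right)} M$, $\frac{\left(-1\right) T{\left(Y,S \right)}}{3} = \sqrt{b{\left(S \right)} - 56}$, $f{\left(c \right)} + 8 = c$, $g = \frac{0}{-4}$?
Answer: $72 + 3 i \sqrt{46} \approx 72.0 + 20.347 i$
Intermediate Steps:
$g = 0$ ($g = 0 \left(- \frac{1}{4}\right) = 0$)
$f{\left(c \right)} = -8 + c$
$T{\left(Y,S \right)} = - 3 \sqrt{-56 + S}$ ($T{\left(Y,S \right)} = - 3 \sqrt{S - 56} = - 3 \sqrt{-56 + S}$)
$d{\left(Z \right)} = 72$ ($d{\left(Z \right)} = \left(-8 + 0\right) \left(-9\right) = \left(-8\right) \left(-9\right) = 72$)
$d{\left(147 \right)} - T{\left(-140,10 \right)} = 72 - - 3 \sqrt{-56 + 10} = 72 - - 3 \sqrt{-46} = 72 - - 3 i \sqrt{46} = 72 + 3 i \sqrt{46}$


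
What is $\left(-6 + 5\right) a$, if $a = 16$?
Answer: $-16$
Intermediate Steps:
$\left(-6 + 5\right) a = \left(-6 + 5\right) 16 = \left(-1\right) 16 = -16$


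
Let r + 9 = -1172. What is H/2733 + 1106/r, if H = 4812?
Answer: 886758/1075891 ≈ 0.82421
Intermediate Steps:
r = -1181 (r = -9 - 1172 = -1181)
H/2733 + 1106/r = 4812/2733 + 1106/(-1181) = 4812*(1/2733) + 1106*(-1/1181) = 1604/911 - 1106/1181 = 886758/1075891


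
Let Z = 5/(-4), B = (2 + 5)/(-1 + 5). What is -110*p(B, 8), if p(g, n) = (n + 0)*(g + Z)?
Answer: -440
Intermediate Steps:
B = 7/4 ≈ 1.7500
Z = -5/4 (Z = 5*(-¼) = -5/4 ≈ -1.2500)
p(g, n) = n*(-5/4 + g) (p(g, n) = (n + 0)*(g - 5/4) = n*(-5/4 + g))
-110*p(B, 8) = -55*8*(-5 + 4*(7/4))/2 = -55*8*(-5 + 7)/2 = -55*8*2/2 = -110*4 = -440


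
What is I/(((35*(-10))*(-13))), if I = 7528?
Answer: 3764/2275 ≈ 1.6545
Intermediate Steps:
I/(((35*(-10))*(-13))) = 7528/(((35*(-10))*(-13))) = 7528/((-350*(-13))) = 7528/4550 = 7528*(1/4550) = 3764/2275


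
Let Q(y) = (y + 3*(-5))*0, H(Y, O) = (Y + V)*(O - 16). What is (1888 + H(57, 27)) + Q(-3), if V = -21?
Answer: 2284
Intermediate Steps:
H(Y, O) = (-21 + Y)*(-16 + O) (H(Y, O) = (Y - 21)*(O - 16) = (-21 + Y)*(-16 + O))
Q(y) = 0 (Q(y) = (y - 15)*0 = (-15 + y)*0 = 0)
(1888 + H(57, 27)) + Q(-3) = (1888 + (336 - 21*27 - 16*57 + 27*57)) + 0 = (1888 + (336 - 567 - 912 + 1539)) + 0 = (1888 + 396) + 0 = 2284 + 0 = 2284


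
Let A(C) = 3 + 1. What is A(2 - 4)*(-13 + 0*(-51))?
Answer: -52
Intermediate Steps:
A(C) = 4
A(2 - 4)*(-13 + 0*(-51)) = 4*(-13 + 0*(-51)) = 4*(-13 + 0) = 4*(-13) = -52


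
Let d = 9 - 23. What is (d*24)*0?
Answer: 0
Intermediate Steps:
d = -14
(d*24)*0 = -14*24*0 = -336*0 = 0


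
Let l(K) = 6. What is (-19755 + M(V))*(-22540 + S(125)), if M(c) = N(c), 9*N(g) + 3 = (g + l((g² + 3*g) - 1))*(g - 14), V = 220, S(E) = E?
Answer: 2941789430/9 ≈ 3.2687e+8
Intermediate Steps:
N(g) = -⅓ + (-14 + g)*(6 + g)/9 (N(g) = -⅓ + ((g + 6)*(g - 14))/9 = -⅓ + ((6 + g)*(-14 + g))/9 = -⅓ + ((-14 + g)*(6 + g))/9 = -⅓ + (-14 + g)*(6 + g)/9)
M(c) = -29/3 - 8*c/9 + c²/9
(-19755 + M(V))*(-22540 + S(125)) = (-19755 + (-29/3 - 8/9*220 + (⅑)*220²))*(-22540 + 125) = (-19755 + (-29/3 - 1760/9 + (⅑)*48400))*(-22415) = (-19755 + (-29/3 - 1760/9 + 48400/9))*(-22415) = (-19755 + 46553/9)*(-22415) = -131242/9*(-22415) = 2941789430/9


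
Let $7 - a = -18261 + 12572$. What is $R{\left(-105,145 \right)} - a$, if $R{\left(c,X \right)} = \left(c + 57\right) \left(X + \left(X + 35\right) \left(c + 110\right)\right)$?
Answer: $-55856$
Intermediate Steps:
$R{\left(c,X \right)} = \left(57 + c\right) \left(X + \left(35 + X\right) \left(110 + c\right)\right)$
$a = 5696$ ($a = 7 - \left(-18261 + 12572\right) = 7 - -5689 = 7 + 5689 = 5696$)
$R{\left(-105,145 \right)} - a = \left(219450 + 35 \left(-105\right)^{2} + 5845 \left(-105\right) + 6327 \cdot 145 + 145 \left(-105\right)^{2} + 168 \cdot 145 \left(-105\right)\right) - 5696 = \left(219450 + 35 \cdot 11025 - 613725 + 917415 + 145 \cdot 11025 - 2557800\right) - 5696 = \left(219450 + 385875 - 613725 + 917415 + 1598625 - 2557800\right) - 5696 = -50160 - 5696 = -55856$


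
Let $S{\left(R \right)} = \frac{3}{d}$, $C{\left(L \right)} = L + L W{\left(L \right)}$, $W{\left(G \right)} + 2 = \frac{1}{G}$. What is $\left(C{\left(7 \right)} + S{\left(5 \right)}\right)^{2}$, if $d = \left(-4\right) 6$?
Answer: $\frac{2401}{64} \approx 37.516$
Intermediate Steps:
$d = -24$
$W{\left(G \right)} = -2 + \frac{1}{G}$
$C{\left(L \right)} = L + L \left(-2 + \frac{1}{L}\right)$
$S{\left(R \right)} = - \frac{1}{8}$ ($S{\left(R \right)} = \frac{3}{-24} = 3 \left(- \frac{1}{24}\right) = - \frac{1}{8}$)
$\left(C{\left(7 \right)} + S{\left(5 \right)}\right)^{2} = \left(\left(1 - 7\right) - \frac{1}{8}\right)^{2} = \left(-6 - \frac{1}{8}\right)^{2} = \left(- \frac{49}{8}\right)^{2} = \frac{2401}{64}$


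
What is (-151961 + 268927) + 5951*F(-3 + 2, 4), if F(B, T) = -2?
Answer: 105064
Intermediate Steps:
(-151961 + 268927) + 5951*F(-3 + 2, 4) = (-151961 + 268927) + 5951*(-2) = 116966 - 11902 = 105064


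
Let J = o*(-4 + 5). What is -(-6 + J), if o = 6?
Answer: 0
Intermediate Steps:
J = 6 (J = 6*(-4 + 5) = 6*1 = 6)
-(-6 + J) = -(-6 + 6) = -1*0 = 0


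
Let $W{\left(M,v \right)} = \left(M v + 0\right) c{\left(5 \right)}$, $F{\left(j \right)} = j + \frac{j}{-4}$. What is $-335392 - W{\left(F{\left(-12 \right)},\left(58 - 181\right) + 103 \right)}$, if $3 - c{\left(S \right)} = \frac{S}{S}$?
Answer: $-335752$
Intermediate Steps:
$c{\left(S \right)} = 2$ ($c{\left(S \right)} = 3 - \frac{S}{S} = 3 - 1 = 2$)
$F{\left(j \right)} = \frac{3 j}{4}$ ($F{\left(j \right)} = j + j \left(- \frac{1}{4}\right) = j - \frac{j}{4} = \frac{3 j}{4}$)
$W{\left(M,v \right)} = 2 M v$ ($W{\left(M,v \right)} = \left(M v + 0\right) 2 = M v 2 = 2 M v$)
$-335392 - W{\left(F{\left(-12 \right)},\left(58 - 181\right) + 103 \right)} = -335392 - 2 \cdot \frac{3}{4} \left(-12\right) \left(\left(58 - 181\right) + 103\right) = -335392 - 2 \left(-9\right) \left(-123 + 103\right) = -335392 - 2 \left(-9\right) \left(-20\right) = -335392 - 360 = -335752$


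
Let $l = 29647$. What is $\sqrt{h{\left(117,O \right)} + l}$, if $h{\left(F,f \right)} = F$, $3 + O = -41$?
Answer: $2 \sqrt{7441} \approx 172.52$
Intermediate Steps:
$O = -44$ ($O = -3 - 41 = -44$)
$\sqrt{h{\left(117,O \right)} + l} = \sqrt{117 + 29647} = \sqrt{29764} = 2 \sqrt{7441}$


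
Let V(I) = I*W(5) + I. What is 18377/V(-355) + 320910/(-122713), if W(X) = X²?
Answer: -5217096101/1132640990 ≈ -4.6061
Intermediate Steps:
V(I) = 26*I (V(I) = I*5² + I = I*25 + I = 25*I + I = 26*I)
18377/V(-355) + 320910/(-122713) = 18377/((26*(-355))) + 320910/(-122713) = 18377/(-9230) + 320910*(-1/122713) = 18377*(-1/9230) - 320910/122713 = -18377/9230 - 320910/122713 = -5217096101/1132640990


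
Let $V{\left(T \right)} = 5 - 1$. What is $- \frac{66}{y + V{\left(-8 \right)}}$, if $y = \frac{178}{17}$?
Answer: $- \frac{187}{41} \approx -4.561$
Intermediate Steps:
$V{\left(T \right)} = 4$ ($V{\left(T \right)} = 5 - 1 = 4$)
$y = \frac{178}{17}$ ($y = 178 \cdot \frac{1}{17} = \frac{178}{17} \approx 10.471$)
$- \frac{66}{y + V{\left(-8 \right)}} = - \frac{66}{\frac{178}{17} + 4} = - \frac{66}{\frac{246}{17}} = \left(-66\right) \frac{17}{246} = - \frac{187}{41}$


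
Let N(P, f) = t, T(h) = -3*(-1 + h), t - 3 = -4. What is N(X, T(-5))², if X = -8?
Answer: 1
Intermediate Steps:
t = -1 (t = 3 - 4 = -1)
T(h) = 3 - 3*h
N(P, f) = -1
N(X, T(-5))² = (-1)² = 1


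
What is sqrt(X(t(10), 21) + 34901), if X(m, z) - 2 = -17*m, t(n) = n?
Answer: sqrt(34733) ≈ 186.37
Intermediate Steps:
X(m, z) = 2 - 17*m
sqrt(X(t(10), 21) + 34901) = sqrt((2 - 17*10) + 34901) = sqrt((2 - 170) + 34901) = sqrt(-168 + 34901) = sqrt(34733)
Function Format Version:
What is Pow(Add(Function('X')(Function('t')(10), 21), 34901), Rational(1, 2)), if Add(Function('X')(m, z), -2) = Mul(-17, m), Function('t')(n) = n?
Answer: Pow(34733, Rational(1, 2)) ≈ 186.37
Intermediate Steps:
Function('X')(m, z) = Add(2, Mul(-17, m))
Pow(Add(Function('X')(Function('t')(10), 21), 34901), Rational(1, 2)) = Pow(Add(Add(2, Mul(-17, 10)), 34901), Rational(1, 2)) = Pow(Add(Add(2, -170), 34901), Rational(1, 2)) = Pow(Add(-168, 34901), Rational(1, 2)) = Pow(34733, Rational(1, 2))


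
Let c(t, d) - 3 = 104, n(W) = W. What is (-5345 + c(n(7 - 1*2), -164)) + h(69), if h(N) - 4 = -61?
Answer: -5295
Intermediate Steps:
c(t, d) = 107 (c(t, d) = 3 + 104 = 107)
h(N) = -57 (h(N) = 4 - 61 = -57)
(-5345 + c(n(7 - 1*2), -164)) + h(69) = (-5345 + 107) - 57 = -5238 - 57 = -5295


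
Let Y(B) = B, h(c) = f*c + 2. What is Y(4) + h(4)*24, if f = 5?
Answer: 532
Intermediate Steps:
h(c) = 2 + 5*c (h(c) = 5*c + 2 = 2 + 5*c)
Y(4) + h(4)*24 = 4 + (2 + 5*4)*24 = 4 + (2 + 20)*24 = 4 + 22*24 = 4 + 528 = 532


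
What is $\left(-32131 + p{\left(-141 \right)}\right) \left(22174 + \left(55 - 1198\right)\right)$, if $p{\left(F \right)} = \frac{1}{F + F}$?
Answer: $- \frac{190560692233}{282} \approx -6.7575 \cdot 10^{8}$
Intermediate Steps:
$p{\left(F \right)} = \frac{1}{2 F}$
$\left(-32131 + p{\left(-141 \right)}\right) \left(22174 + \left(55 - 1198\right)\right) = \left(-32131 + \frac{1}{2 \left(-141\right)}\right) \left(22174 + \left(55 - 1198\right)\right) = \left(-32131 + \frac{1}{2} \left(- \frac{1}{141}\right)\right) \left(22174 - 1143\right) = \left(-32131 - \frac{1}{282}\right) 21031 = \left(- \frac{9060943}{282}\right) 21031 = - \frac{190560692233}{282}$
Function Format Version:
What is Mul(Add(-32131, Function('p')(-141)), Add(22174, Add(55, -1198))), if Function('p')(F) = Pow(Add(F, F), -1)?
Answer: Rational(-190560692233, 282) ≈ -6.7575e+8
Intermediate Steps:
Function('p')(F) = Mul(Rational(1, 2), Pow(F, -1)) (Function('p')(F) = Pow(Mul(2, F), -1) = Mul(Rational(1, 2), Pow(F, -1)))
Mul(Add(-32131, Function('p')(-141)), Add(22174, Add(55, -1198))) = Mul(Add(-32131, Mul(Rational(1, 2), Pow(-141, -1))), Add(22174, Add(55, -1198))) = Mul(Add(-32131, Mul(Rational(1, 2), Rational(-1, 141))), Add(22174, -1143)) = Mul(Add(-32131, Rational(-1, 282)), 21031) = Mul(Rational(-9060943, 282), 21031) = Rational(-190560692233, 282)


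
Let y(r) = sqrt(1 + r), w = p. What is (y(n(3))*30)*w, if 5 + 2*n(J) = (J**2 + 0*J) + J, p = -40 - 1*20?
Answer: -2700*sqrt(2) ≈ -3818.4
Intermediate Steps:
p = -60 (p = -40 - 20 = -60)
w = -60
n(J) = -5/2 + J/2 + J**2/2 (n(J) = -5/2 + ((J**2 + 0*J) + J)/2 = -5/2 + ((J**2 + 0) + J)/2 = -5/2 + (J**2 + J)/2 = -5/2 + (J + J**2)/2 = -5/2 + (J/2 + J**2/2) = -5/2 + J/2 + J**2/2)
(y(n(3))*30)*w = (sqrt(1 + (-5/2 + (1/2)*3 + (1/2)*3**2))*30)*(-60) = (sqrt(1 + (-5/2 + 3/2 + (1/2)*9))*30)*(-60) = (sqrt(1 + (-5/2 + 3/2 + 9/2))*30)*(-60) = (sqrt(1 + 7/2)*30)*(-60) = (sqrt(9/2)*30)*(-60) = ((3*sqrt(2)/2)*30)*(-60) = (45*sqrt(2))*(-60) = -2700*sqrt(2)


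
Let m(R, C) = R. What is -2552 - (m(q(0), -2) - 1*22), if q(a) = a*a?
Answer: -2530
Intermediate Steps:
q(a) = a²
-2552 - (m(q(0), -2) - 1*22) = -2552 - (0² - 1*22) = -2552 - (0 - 22) = -2552 - 1*(-22) = -2552 + 22 = -2530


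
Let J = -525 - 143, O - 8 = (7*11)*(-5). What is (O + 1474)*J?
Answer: -732796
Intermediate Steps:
O = -377 (O = 8 + (7*11)*(-5) = 8 + 77*(-5) = 8 - 385 = -377)
J = -668
(O + 1474)*J = (-377 + 1474)*(-668) = 1097*(-668) = -732796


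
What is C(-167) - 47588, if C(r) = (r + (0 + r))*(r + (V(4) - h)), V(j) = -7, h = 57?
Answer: 29566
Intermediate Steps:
C(r) = 2*r*(-64 + r) (C(r) = (r + (0 + r))*(r + (-7 - 1*57)) = (r + r)*(r + (-7 - 57)) = (2*r)*(r - 64) = (2*r)*(-64 + r) = 2*r*(-64 + r))
C(-167) - 47588 = 2*(-167)*(-64 - 167) - 47588 = 2*(-167)*(-231) - 47588 = 77154 - 47588 = 29566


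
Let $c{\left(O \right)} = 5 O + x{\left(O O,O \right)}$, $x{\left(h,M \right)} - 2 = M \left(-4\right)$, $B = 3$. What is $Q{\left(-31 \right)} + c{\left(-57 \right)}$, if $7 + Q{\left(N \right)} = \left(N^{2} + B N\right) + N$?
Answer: $775$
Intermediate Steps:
$x{\left(h,M \right)} = 2 - 4 M$ ($x{\left(h,M \right)} = 2 + M \left(-4\right) = 2 - 4 M$)
$c{\left(O \right)} = 2 + O$ ($c{\left(O \right)} = 5 O - \left(-2 + 4 O\right) = 2 + O$)
$Q{\left(N \right)} = -7 + N^{2} + 4 N$ ($Q{\left(N \right)} = -7 + \left(\left(N^{2} + 3 N\right) + N\right) = -7 + \left(N^{2} + 4 N\right) = -7 + N^{2} + 4 N$)
$Q{\left(-31 \right)} + c{\left(-57 \right)} = \left(-7 + \left(-31\right)^{2} + 4 \left(-31\right)\right) + \left(2 - 57\right) = \left(-7 + 961 - 124\right) - 55 = 830 - 55 = 775$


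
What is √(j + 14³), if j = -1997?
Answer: 3*√83 ≈ 27.331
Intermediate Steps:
√(j + 14³) = √(-1997 + 14³) = √(-1997 + 2744) = √747 = 3*√83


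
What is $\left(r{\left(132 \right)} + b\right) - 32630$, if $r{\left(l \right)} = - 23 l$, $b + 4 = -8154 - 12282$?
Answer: $-56106$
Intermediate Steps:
$b = -20440$ ($b = -4 - 20436 = -20440$)
$\left(r{\left(132 \right)} + b\right) - 32630 = \left(\left(-23\right) 132 - 20440\right) - 32630 = \left(-3036 - 20440\right) - 32630 = -23476 - 32630 = -56106$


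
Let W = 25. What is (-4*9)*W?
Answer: -900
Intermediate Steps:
(-4*9)*W = -4*9*25 = -36*25 = -900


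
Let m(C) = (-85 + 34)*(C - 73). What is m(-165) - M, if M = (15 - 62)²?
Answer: 9929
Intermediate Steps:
M = 2209 (M = (-47)² = 2209)
m(C) = 3723 - 51*C (m(C) = -51*(-73 + C) = 3723 - 51*C)
m(-165) - M = (3723 - 51*(-165)) - 1*2209 = (3723 + 8415) - 2209 = 12138 - 2209 = 9929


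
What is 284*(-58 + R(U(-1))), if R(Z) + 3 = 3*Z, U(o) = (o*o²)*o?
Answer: -16472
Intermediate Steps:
U(o) = o⁴ (U(o) = o³*o = o⁴)
R(Z) = -3 + 3*Z
284*(-58 + R(U(-1))) = 284*(-58 + (-3 + 3*(-1)⁴)) = 284*(-58 + (-3 + 3*1)) = 284*(-58 + (-3 + 3)) = 284*(-58 + 0) = 284*(-58) = -16472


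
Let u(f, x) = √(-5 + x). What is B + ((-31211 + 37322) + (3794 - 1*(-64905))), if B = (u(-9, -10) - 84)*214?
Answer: 56834 + 214*I*√15 ≈ 56834.0 + 828.82*I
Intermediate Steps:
B = -17976 + 214*I*√15 (B = (√(-5 - 10) - 84)*214 = (√(-15) - 84)*214 = (I*√15 - 84)*214 = (-84 + I*√15)*214 = -17976 + 214*I*√15 ≈ -17976.0 + 828.82*I)
B + ((-31211 + 37322) + (3794 - 1*(-64905))) = (-17976 + 214*I*√15) + ((-31211 + 37322) + (3794 - 1*(-64905))) = (-17976 + 214*I*√15) + (6111 + (3794 + 64905)) = (-17976 + 214*I*√15) + (6111 + 68699) = (-17976 + 214*I*√15) + 74810 = 56834 + 214*I*√15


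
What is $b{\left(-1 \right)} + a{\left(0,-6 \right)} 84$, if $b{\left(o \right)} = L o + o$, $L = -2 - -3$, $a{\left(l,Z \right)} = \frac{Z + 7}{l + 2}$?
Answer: $40$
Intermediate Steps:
$a{\left(l,Z \right)} = \frac{7 + Z}{2 + l}$
$L = 1$ ($L = -2 + 3 = 1$)
$b{\left(o \right)} = 2 o$ ($b{\left(o \right)} = 1 o + o = o + o = 2 o$)
$b{\left(-1 \right)} + a{\left(0,-6 \right)} 84 = 2 \left(-1\right) + \frac{7 - 6}{2 + 0} \cdot 84 = -2 + \frac{1}{2} \cdot 1 \cdot 84 = -2 + \frac{1}{2} \cdot 84 = -2 + 42 = 40$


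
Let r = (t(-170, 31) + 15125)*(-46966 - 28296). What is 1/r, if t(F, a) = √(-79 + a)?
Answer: I/(75262*(-15125*I + 4*√3)) ≈ -8.7847e-10 + 4.024e-13*I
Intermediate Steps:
r = -1138337750 - 301048*I*√3 (r = (√(-79 + 31) + 15125)*(-46966 - 28296) = (√(-48) + 15125)*(-75262) = (4*I*√3 + 15125)*(-75262) = (15125 + 4*I*√3)*(-75262) = -1138337750 - 301048*I*√3 ≈ -1.1383e+9 - 5.2143e+5*I)
1/r = 1/(-1138337750 - 301048*I*√3)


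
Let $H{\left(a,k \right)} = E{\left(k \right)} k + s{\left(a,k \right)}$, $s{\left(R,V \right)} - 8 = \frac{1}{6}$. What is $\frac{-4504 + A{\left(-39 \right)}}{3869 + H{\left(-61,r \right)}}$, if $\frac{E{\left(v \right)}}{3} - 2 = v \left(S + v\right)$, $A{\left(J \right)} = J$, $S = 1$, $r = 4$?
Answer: $- \frac{27258}{24847} \approx -1.097$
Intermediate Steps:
$E{\left(v \right)} = 6 + 3 v \left(1 + v\right)$
$s{\left(R,V \right)} = \frac{49}{6}$ ($s{\left(R,V \right)} = 8 + \frac{1}{6} = \frac{49}{6}$)
$H{\left(a,k \right)} = \frac{49}{6} + k \left(6 + 3 k + 3 k^{2}\right)$ ($H{\left(a,k \right)} = \left(6 + 3 k + 3 k^{2}\right) k + \frac{49}{6} = k \left(6 + 3 k + 3 k^{2}\right) + \frac{49}{6} = \frac{49}{6} + k \left(6 + 3 k + 3 k^{2}\right)$)
$\frac{-4504 + A{\left(-39 \right)}}{3869 + H{\left(-61,r \right)}} = \frac{-4504 - 39}{3869 + \left(\frac{49}{6} + 3 \cdot 4 \left(2 + 4 + 4^{2}\right)\right)} = - \frac{4543}{3869 + \left(\frac{49}{6} + 3 \cdot 4 \left(2 + 4 + 16\right)\right)} = - \frac{4543}{3869 + \left(\frac{49}{6} + 3 \cdot 4 \cdot 22\right)} = - \frac{4543}{3869 + \left(\frac{49}{6} + 264\right)} = - \frac{4543}{3869 + \frac{1633}{6}} = - \frac{4543}{\frac{24847}{6}} = \left(-4543\right) \frac{6}{24847} = - \frac{27258}{24847}$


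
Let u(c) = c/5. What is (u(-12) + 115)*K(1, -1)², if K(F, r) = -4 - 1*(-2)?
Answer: 2252/5 ≈ 450.40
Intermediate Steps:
K(F, r) = -2 (K(F, r) = -4 + 2 = -2)
u(c) = c/5 (u(c) = c*(⅕) = c/5)
(u(-12) + 115)*K(1, -1)² = ((⅕)*(-12) + 115)*(-2)² = (-12/5 + 115)*4 = (563/5)*4 = 2252/5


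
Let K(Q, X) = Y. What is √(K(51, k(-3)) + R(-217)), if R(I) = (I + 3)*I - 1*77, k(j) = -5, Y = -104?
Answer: √46257 ≈ 215.07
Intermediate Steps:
K(Q, X) = -104
R(I) = -77 + I*(3 + I) (R(I) = (3 + I)*I - 77 = I*(3 + I) - 77 = -77 + I*(3 + I))
√(K(51, k(-3)) + R(-217)) = √(-104 + (-77 + (-217)² + 3*(-217))) = √(-104 + (-77 + 47089 - 651)) = √(-104 + 46361) = √46257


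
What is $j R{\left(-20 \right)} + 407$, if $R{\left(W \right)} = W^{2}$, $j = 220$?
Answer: $88407$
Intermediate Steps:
$j R{\left(-20 \right)} + 407 = 220 \left(-20\right)^{2} + 407 = 220 \cdot 400 + 407 = 88000 + 407 = 88407$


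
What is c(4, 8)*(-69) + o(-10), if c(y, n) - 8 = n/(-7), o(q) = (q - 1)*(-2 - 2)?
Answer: -3004/7 ≈ -429.14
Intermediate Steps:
o(q) = 4 - 4*q (o(q) = (-1 + q)*(-4) = 4 - 4*q)
c(y, n) = 8 - n/7 (c(y, n) = 8 + n/(-7) = 8 + n*(-1/7) = 8 - n/7)
c(4, 8)*(-69) + o(-10) = (8 - 1/7*8)*(-69) + (4 - 4*(-10)) = (8 - 8/7)*(-69) + (4 + 40) = (48/7)*(-69) + 44 = -3312/7 + 44 = -3004/7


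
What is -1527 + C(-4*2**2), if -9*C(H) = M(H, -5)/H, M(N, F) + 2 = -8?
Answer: -109949/72 ≈ -1527.1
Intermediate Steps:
M(N, F) = -10 (M(N, F) = -2 - 8 = -10)
C(H) = 10/(9*H) (C(H) = -(-10)/(9*H) = 10/(9*H))
-1527 + C(-4*2**2) = -1527 + 10/(9*((-4*2**2))) = -1527 + 10/(9*((-4*4))) = -1527 + (10/9)/(-16) = -1527 + (10/9)*(-1/16) = -1527 - 5/72 = -109949/72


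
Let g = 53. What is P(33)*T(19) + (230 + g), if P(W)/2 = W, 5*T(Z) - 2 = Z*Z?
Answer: 25373/5 ≈ 5074.6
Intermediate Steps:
T(Z) = 2/5 + Z**2/5 (T(Z) = 2/5 + (Z*Z)/5 = 2/5 + Z**2/5)
P(W) = 2*W
P(33)*T(19) + (230 + g) = (2*33)*(2/5 + (1/5)*19**2) + (230 + 53) = 66*(2/5 + (1/5)*361) + 283 = 66*(2/5 + 361/5) + 283 = 66*(363/5) + 283 = 23958/5 + 283 = 25373/5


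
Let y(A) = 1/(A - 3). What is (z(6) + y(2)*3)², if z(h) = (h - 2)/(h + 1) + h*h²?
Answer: 2235025/49 ≈ 45613.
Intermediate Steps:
y(A) = 1/(-3 + A)
z(h) = h³ + (-2 + h)/(1 + h) (z(h) = (-2 + h)/(1 + h) + h³ = h³ + (-2 + h)/(1 + h))
(z(6) + y(2)*3)² = ((-2 + 6 + 6³ + 6⁴)/(1 + 6) + 3/(-3 + 2))² = ((-2 + 6 + 216 + 1296)/7 + 3/(-1))² = ((⅐)*1516 - 1*3)² = (1516/7 - 3)² = (1495/7)² = 2235025/49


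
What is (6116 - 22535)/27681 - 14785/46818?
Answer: -392656109/431989686 ≈ -0.90895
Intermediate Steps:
(6116 - 22535)/27681 - 14785/46818 = -16419*1/27681 - 14785*1/46818 = -5473/9227 - 14785/46818 = -392656109/431989686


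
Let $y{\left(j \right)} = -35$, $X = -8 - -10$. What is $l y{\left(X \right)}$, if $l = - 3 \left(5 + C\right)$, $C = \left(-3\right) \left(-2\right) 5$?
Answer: $3675$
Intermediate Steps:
$C = 30$ ($C = 6 \cdot 5 = 30$)
$X = 2$ ($X = -8 + 10 = 2$)
$l = -105$ ($l = - 3 \left(5 + 30\right) = \left(-3\right) 35 = -105$)
$l y{\left(X \right)} = \left(-105\right) \left(-35\right) = 3675$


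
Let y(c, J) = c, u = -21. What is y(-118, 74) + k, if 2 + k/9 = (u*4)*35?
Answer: -26596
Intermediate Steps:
k = -26478 (k = -18 + 9*(-21*4*35) = -18 + 9*(-84*35) = -18 + 9*(-2940) = -18 - 26460 = -26478)
y(-118, 74) + k = -118 - 26478 = -26596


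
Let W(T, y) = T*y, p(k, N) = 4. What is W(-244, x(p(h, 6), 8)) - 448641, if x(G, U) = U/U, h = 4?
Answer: -448885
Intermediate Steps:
x(G, U) = 1
W(-244, x(p(h, 6), 8)) - 448641 = -244*1 - 448641 = -244 - 448641 = -448885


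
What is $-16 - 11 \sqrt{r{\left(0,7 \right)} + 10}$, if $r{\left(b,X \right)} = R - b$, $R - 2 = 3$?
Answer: $-16 - 11 \sqrt{15} \approx -58.603$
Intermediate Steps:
$R = 5$ ($R = 2 + 3 = 5$)
$r{\left(b,X \right)} = 5 - b$
$-16 - 11 \sqrt{r{\left(0,7 \right)} + 10} = -16 - 11 \sqrt{\left(5 - 0\right) + 10} = -16 - 11 \sqrt{\left(5 + 0\right) + 10} = -16 - 11 \sqrt{5 + 10} = -16 - 11 \sqrt{15}$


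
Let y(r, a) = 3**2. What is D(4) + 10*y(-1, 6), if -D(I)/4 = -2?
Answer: 98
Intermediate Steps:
y(r, a) = 9
D(I) = 8 (D(I) = -4*(-2) = 8)
D(4) + 10*y(-1, 6) = 8 + 10*9 = 8 + 90 = 98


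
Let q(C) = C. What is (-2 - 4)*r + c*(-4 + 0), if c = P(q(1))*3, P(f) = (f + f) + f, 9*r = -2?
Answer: -104/3 ≈ -34.667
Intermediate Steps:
r = -2/9 (r = (1/9)*(-2) = -2/9 ≈ -0.22222)
P(f) = 3*f (P(f) = 2*f + f = 3*f)
c = 9 (c = (3*1)*3 = 3*3 = 9)
(-2 - 4)*r + c*(-4 + 0) = (-2 - 4)*(-2/9) + 9*(-4 + 0) = -6*(-2/9) + 9*(-4) = 4/3 - 36 = -104/3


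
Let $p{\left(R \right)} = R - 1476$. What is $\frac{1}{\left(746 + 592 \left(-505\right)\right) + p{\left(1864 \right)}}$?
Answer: $- \frac{1}{297826} \approx -3.3577 \cdot 10^{-6}$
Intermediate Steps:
$p{\left(R \right)} = -1476 + R$ ($p{\left(R \right)} = R - 1476 = -1476 + R$)
$\frac{1}{\left(746 + 592 \left(-505\right)\right) + p{\left(1864 \right)}} = \frac{1}{\left(746 + 592 \left(-505\right)\right) + \left(-1476 + 1864\right)} = \frac{1}{\left(746 - 298960\right) + 388} = \frac{1}{-298214 + 388} = \frac{1}{-297826} = - \frac{1}{297826}$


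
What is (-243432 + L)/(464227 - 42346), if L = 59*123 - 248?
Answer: -236423/421881 ≈ -0.56040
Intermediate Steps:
L = 7009 (L = 7257 - 248 = 7009)
(-243432 + L)/(464227 - 42346) = (-243432 + 7009)/(464227 - 42346) = -236423/421881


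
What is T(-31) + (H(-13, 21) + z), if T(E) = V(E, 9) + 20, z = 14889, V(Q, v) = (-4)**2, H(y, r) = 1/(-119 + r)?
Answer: 1462649/98 ≈ 14925.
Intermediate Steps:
V(Q, v) = 16
T(E) = 36 (T(E) = 16 + 20 = 36)
T(-31) + (H(-13, 21) + z) = 36 + (1/(-119 + 21) + 14889) = 36 + (1/(-98) + 14889) = 36 + (-1/98 + 14889) = 36 + 1459121/98 = 1462649/98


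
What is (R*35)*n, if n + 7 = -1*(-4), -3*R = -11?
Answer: -385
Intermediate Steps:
R = 11/3 (R = -⅓*(-11) = 11/3 ≈ 3.6667)
n = -3 (n = -7 - 1*(-4) = -7 + 4 = -3)
(R*35)*n = ((11/3)*35)*(-3) = (385/3)*(-3) = -385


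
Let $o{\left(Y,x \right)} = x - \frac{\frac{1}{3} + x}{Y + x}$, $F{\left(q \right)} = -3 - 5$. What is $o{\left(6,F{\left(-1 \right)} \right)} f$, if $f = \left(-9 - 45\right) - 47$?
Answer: $\frac{7171}{6} \approx 1195.2$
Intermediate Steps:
$F{\left(q \right)} = -8$ ($F{\left(q \right)} = -3 - 5 = -8$)
$o{\left(Y,x \right)} = x - \frac{\frac{1}{3} + x}{Y + x}$
$f = -101$ ($f = -54 - 47 = -101$)
$o{\left(6,F{\left(-1 \right)} \right)} f = \frac{- \frac{1}{3} + \left(-8\right)^{2} - -8 + 6 \left(-8\right)}{6 - 8} \left(-101\right) = \frac{- \frac{1}{3} + 64 + 8 - 48}{-2} \left(-101\right) = \left(- \frac{1}{2}\right) \frac{71}{3} \left(-101\right) = \left(- \frac{71}{6}\right) \left(-101\right) = \frac{7171}{6}$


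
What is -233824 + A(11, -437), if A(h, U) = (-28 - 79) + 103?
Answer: -233828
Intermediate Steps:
A(h, U) = -4 (A(h, U) = -107 + 103 = -4)
-233824 + A(11, -437) = -233824 - 4 = -233828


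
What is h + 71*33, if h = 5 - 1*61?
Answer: 2287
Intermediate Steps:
h = -56 (h = 5 - 61 = -56)
h + 71*33 = -56 + 71*33 = -56 + 2343 = 2287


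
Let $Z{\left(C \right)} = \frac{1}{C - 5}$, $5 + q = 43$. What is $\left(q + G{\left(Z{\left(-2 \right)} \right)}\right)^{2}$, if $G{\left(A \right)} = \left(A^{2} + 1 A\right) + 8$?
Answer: $\frac{5053504}{2401} \approx 2104.8$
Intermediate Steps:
$q = 38$ ($q = -5 + 43 = 38$)
$Z{\left(C \right)} = \frac{1}{-5 + C}$
$G{\left(A \right)} = 8 + A + A^{2}$ ($G{\left(A \right)} = \left(A^{2} + A\right) + 8 = \left(A + A^{2}\right) + 8 = 8 + A + A^{2}$)
$\left(q + G{\left(Z{\left(-2 \right)} \right)}\right)^{2} = \left(38 + \left(8 + \frac{1}{-5 - 2} + \left(\frac{1}{-5 - 2}\right)^{2}\right)\right)^{2} = \left(38 + \left(8 + \frac{1}{-7} + \left(\frac{1}{-7}\right)^{2}\right)\right)^{2} = \left(38 + \left(8 - \frac{1}{7} + \left(- \frac{1}{7}\right)^{2}\right)\right)^{2} = \left(38 + \left(8 - \frac{1}{7} + \frac{1}{49}\right)\right)^{2} = \left(38 + \frac{386}{49}\right)^{2} = \left(\frac{2248}{49}\right)^{2} = \frac{5053504}{2401}$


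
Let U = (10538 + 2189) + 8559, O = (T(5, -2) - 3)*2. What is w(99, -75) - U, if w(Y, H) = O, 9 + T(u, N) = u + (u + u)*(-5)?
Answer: -21400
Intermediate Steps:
T(u, N) = -9 - 9*u (T(u, N) = -9 + (u + (u + u)*(-5)) = -9 + (u + (2*u)*(-5)) = -9 + (u - 10*u) = -9 - 9*u)
O = -114 (O = ((-9 - 9*5) - 3)*2 = ((-9 - 45) - 3)*2 = (-54 - 3)*2 = -57*2 = -114)
U = 21286 (U = 12727 + 8559 = 21286)
w(Y, H) = -114
w(99, -75) - U = -114 - 1*21286 = -114 - 21286 = -21400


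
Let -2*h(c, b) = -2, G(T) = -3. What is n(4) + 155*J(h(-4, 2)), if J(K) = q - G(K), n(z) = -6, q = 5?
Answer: 1234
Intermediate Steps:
h(c, b) = 1 (h(c, b) = -½*(-2) = 1)
J(K) = 8 (J(K) = 5 - 1*(-3) = 5 + 3 = 8)
n(4) + 155*J(h(-4, 2)) = -6 + 155*8 = -6 + 1240 = 1234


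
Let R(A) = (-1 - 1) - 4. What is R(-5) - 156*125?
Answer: -19506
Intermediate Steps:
R(A) = -6 (R(A) = -2 - 4 = -6)
R(-5) - 156*125 = -6 - 156*125 = -6 - 19500 = -19506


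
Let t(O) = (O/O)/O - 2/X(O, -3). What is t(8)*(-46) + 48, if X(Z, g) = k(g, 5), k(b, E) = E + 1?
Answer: 691/12 ≈ 57.583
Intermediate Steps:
k(b, E) = 1 + E
X(Z, g) = 6 (X(Z, g) = 1 + 5 = 6)
t(O) = -⅓ + 1/O (t(O) = (O/O)/O - 2/6 = 1/O - 2*⅙ = 1/O - ⅓ = -⅓ + 1/O)
t(8)*(-46) + 48 = ((⅓)*(3 - 1*8)/8)*(-46) + 48 = ((⅓)*(⅛)*(3 - 8))*(-46) + 48 = ((⅓)*(⅛)*(-5))*(-46) + 48 = -5/24*(-46) + 48 = 115/12 + 48 = 691/12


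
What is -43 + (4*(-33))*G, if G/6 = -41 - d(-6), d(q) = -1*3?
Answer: 30053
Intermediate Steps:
d(q) = -3
G = -228 (G = 6*(-41 - 1*(-3)) = 6*(-41 + 3) = 6*(-38) = -228)
-43 + (4*(-33))*G = -43 + (4*(-33))*(-228) = -43 - 132*(-228) = -43 + 30096 = 30053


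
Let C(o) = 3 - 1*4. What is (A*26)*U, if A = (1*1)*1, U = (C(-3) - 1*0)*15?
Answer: -390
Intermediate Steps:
C(o) = -1 (C(o) = 3 - 4 = -1)
U = -15 (U = (-1 - 1*0)*15 = (-1 + 0)*15 = -1*15 = -15)
A = 1 (A = 1*1 = 1)
(A*26)*U = (1*26)*(-15) = 26*(-15) = -390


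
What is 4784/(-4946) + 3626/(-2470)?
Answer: -7437669/3054155 ≈ -2.4353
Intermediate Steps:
4784/(-4946) + 3626/(-2470) = 4784*(-1/4946) + 3626*(-1/2470) = -2392/2473 - 1813/1235 = -7437669/3054155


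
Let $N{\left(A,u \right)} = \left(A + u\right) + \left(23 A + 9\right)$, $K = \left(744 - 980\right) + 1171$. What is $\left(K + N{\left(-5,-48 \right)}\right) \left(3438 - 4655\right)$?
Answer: $-944392$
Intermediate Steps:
$K = 935$ ($K = \left(744 - 980\right) + 1171 = -236 + 1171 = 935$)
$N{\left(A,u \right)} = 9 + u + 24 A$ ($N{\left(A,u \right)} = \left(A + u\right) + \left(9 + 23 A\right) = 9 + u + 24 A$)
$\left(K + N{\left(-5,-48 \right)}\right) \left(3438 - 4655\right) = \left(935 + \left(9 - 48 + 24 \left(-5\right)\right)\right) \left(3438 - 4655\right) = \left(935 - 159\right) \left(-1217\right) = 776 \left(-1217\right) = -944392$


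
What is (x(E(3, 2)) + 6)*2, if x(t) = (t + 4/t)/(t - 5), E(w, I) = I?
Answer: 28/3 ≈ 9.3333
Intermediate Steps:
x(t) = (t + 4/t)/(-5 + t)
(x(E(3, 2)) + 6)*2 = ((4 + 2²)/(2*(-5 + 2)) + 6)*2 = ((½)*(4 + 4)/(-3) + 6)*2 = ((½)*(-⅓)*8 + 6)*2 = (-4/3 + 6)*2 = (14/3)*2 = 28/3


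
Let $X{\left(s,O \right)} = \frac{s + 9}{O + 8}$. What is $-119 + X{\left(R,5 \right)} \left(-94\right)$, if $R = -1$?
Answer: $- \frac{2299}{13} \approx -176.85$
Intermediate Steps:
$X{\left(s,O \right)} = \frac{9 + s}{8 + O}$
$-119 + X{\left(R,5 \right)} \left(-94\right) = -119 + \frac{9 - 1}{8 + 5} \left(-94\right) = -119 + \frac{1}{13} \cdot 8 \left(-94\right) = -119 + \frac{8}{13} \left(-94\right) = -119 - \frac{752}{13} = - \frac{2299}{13}$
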